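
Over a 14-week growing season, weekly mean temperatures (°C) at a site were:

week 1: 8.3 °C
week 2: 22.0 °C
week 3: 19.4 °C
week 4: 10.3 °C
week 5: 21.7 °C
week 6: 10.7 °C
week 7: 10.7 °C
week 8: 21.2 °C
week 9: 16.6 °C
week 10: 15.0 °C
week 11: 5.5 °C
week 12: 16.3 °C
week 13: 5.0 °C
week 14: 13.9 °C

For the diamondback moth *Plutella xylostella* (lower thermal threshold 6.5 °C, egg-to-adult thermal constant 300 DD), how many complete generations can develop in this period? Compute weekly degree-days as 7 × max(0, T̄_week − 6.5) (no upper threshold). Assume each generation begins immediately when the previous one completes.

Weekly DD (7 × max(0, T̄ − 6.5)): 12.6, 108.5, 90.3, 26.6, 106.4, 29.4, 29.4, 102.9, 70.7, 59.5, 0.0, 68.6, 0.0, 51.8.
Season total = 756.7 DD.
Complete generations = ⌊756.7 / 300⌋ = 2.

2 generations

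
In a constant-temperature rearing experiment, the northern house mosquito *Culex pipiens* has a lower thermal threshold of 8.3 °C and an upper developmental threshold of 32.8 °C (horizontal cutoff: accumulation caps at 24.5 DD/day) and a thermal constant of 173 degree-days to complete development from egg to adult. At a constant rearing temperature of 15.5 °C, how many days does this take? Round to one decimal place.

Daily accumulation = 15.5 − 8.3 = 7.2 DD/day.
Duration = 173 / 7.2 = 24.028 ≈ 24.0 days.

24.0 days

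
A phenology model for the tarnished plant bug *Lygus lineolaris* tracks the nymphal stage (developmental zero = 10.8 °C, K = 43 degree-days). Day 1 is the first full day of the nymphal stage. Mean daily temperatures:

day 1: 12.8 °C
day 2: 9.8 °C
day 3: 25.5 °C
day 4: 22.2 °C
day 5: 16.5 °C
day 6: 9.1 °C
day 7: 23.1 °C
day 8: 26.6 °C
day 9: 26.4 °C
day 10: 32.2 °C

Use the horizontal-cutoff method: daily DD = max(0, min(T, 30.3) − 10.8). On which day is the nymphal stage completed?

day 7

Daily DD above 10.8 °C (capped at 19.5): 2.0, 0.0, 14.7, 11.4, 5.7, 0.0, 12.3, 15.8, 15.6, 19.5.
Cumulative: 2.0, 2.0, 16.7, 28.1, 33.8, 33.8, 46.1, 61.9, 77.5, 97.0.
The total first reaches 43 DD on day 7.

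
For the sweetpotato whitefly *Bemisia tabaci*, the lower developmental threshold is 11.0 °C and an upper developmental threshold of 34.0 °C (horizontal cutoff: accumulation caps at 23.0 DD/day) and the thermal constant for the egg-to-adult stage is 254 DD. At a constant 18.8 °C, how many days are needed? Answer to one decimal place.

32.6 days

Daily accumulation = 18.8 − 11.0 = 7.8 DD/day.
Duration = 254 / 7.8 = 32.564 ≈ 32.6 days.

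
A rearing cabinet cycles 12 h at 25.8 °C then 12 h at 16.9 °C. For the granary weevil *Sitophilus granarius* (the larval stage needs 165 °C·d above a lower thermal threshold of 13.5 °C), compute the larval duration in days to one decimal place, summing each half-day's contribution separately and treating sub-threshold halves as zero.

21.0 days

Day half: max(0, 25.8 − 13.5) × 0.5 = 12.3 × 0.5 = 6.15 DD.
Night half: max(0, 16.9 − 13.5) × 0.5 = 3.4 × 0.5 = 1.70 DD.
Per 24 h: 7.85 DD/day.
Duration = 165 / 7.85 = 21.019 ≈ 21.0 days.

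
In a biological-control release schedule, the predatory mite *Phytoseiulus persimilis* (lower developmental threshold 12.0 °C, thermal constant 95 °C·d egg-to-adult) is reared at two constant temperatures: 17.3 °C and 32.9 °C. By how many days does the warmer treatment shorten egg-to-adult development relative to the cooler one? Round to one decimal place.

13.4 days

At 17.3 °C: 95 / (17.3 − 12.0) = 95 / 5.3 = 17.925 d.
At 32.9 °C: 95 / (32.9 − 12.0) = 95 / 20.9 = 4.545 d.
Difference = |17.925 − 4.545| = 13.379 ≈ 13.4 days.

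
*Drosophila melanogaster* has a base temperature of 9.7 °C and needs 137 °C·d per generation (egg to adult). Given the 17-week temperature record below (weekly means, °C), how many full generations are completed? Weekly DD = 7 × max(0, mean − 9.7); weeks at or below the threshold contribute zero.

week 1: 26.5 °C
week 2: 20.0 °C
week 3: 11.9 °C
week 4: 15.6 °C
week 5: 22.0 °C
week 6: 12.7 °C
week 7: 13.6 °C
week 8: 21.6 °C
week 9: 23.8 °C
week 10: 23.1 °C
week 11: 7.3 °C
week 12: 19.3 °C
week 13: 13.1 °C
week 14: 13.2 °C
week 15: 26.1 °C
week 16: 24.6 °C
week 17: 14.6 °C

7 generations

Weekly DD (7 × max(0, T̄ − 9.7)): 117.6, 72.1, 15.4, 41.3, 86.1, 21.0, 27.3, 83.3, 98.7, 93.8, 0.0, 67.2, 23.8, 24.5, 114.8, 104.3, 34.3.
Season total = 1025.5 DD.
Complete generations = ⌊1025.5 / 137⌋ = 7.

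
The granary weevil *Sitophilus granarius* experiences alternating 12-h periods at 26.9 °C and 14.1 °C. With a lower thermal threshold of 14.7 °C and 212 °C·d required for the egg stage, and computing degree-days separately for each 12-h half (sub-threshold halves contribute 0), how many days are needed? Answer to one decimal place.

Day half: max(0, 26.9 − 14.7) × 0.5 = 12.2 × 0.5 = 6.10 DD.
Night half: max(0, 14.1 − 14.7) × 0.5 = 0.0 × 0.5 = 0.00 DD.
Per 24 h: 6.10 DD/day.
Duration = 212 / 6.10 = 34.754 ≈ 34.8 days.

34.8 days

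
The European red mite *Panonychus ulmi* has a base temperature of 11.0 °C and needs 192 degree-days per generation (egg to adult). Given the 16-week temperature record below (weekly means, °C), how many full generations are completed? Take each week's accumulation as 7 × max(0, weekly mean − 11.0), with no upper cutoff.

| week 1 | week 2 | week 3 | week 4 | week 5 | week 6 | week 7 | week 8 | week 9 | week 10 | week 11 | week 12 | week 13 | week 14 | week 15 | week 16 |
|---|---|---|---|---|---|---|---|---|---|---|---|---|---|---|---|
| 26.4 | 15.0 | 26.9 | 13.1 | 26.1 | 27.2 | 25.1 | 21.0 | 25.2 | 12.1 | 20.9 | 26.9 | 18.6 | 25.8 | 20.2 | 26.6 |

6 generations

Weekly DD (7 × max(0, T̄ − 11.0)): 107.8, 28.0, 111.3, 14.7, 105.7, 113.4, 98.7, 70.0, 99.4, 7.7, 69.3, 111.3, 53.2, 103.6, 64.4, 109.2.
Season total = 1267.7 DD.
Complete generations = ⌊1267.7 / 192⌋ = 6.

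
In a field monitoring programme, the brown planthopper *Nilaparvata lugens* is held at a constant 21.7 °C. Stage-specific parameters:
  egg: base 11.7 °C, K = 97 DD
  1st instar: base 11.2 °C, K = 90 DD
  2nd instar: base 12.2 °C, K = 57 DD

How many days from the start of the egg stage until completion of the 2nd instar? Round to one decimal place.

egg: 97 / (21.7 − 11.7) = 97 / 10.0 = 9.700 d.
1st instar: 90 / (21.7 − 11.2) = 90 / 10.5 = 8.571 d.
2nd instar: 57 / (21.7 − 12.2) = 57 / 9.5 = 6.000 d.
Sum = 24.271 ≈ 24.3 days.

24.3 days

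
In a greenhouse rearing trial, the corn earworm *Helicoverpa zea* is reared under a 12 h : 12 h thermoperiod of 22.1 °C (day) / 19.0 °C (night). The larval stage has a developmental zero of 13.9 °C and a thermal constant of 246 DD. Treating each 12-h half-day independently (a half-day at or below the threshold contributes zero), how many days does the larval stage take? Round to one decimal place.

Day half: max(0, 22.1 − 13.9) × 0.5 = 8.2 × 0.5 = 4.10 DD.
Night half: max(0, 19.0 − 13.9) × 0.5 = 5.1 × 0.5 = 2.55 DD.
Per 24 h: 6.65 DD/day.
Duration = 246 / 6.65 = 36.992 ≈ 37.0 days.

37.0 days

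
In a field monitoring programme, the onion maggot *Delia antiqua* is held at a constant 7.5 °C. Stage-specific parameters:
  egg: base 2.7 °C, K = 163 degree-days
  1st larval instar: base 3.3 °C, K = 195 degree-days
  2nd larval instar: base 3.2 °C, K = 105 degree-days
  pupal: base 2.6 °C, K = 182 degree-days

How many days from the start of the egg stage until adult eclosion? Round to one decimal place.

141.9 days

egg: 163 / (7.5 − 2.7) = 163 / 4.8 = 33.958 d.
1st larval instar: 195 / (7.5 − 3.3) = 195 / 4.2 = 46.429 d.
2nd larval instar: 105 / (7.5 − 3.2) = 105 / 4.3 = 24.419 d.
pupal: 182 / (7.5 − 2.6) = 182 / 4.9 = 37.143 d.
Sum = 141.948 ≈ 141.9 days.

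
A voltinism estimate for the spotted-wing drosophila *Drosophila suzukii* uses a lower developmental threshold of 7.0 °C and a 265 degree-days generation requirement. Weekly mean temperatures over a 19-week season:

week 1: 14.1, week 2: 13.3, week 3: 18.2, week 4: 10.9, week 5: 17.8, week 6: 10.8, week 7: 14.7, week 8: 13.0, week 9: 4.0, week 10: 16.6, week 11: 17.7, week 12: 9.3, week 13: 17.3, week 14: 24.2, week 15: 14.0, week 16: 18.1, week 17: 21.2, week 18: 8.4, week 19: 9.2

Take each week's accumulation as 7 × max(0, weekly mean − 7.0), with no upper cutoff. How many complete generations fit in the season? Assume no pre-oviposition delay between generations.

Weekly DD (7 × max(0, T̄ − 7.0)): 49.7, 44.1, 78.4, 27.3, 75.6, 26.6, 53.9, 42.0, 0.0, 67.2, 74.9, 16.1, 72.1, 120.4, 49.0, 77.7, 99.4, 9.8, 15.4.
Season total = 999.6 DD.
Complete generations = ⌊999.6 / 265⌋ = 3.

3 generations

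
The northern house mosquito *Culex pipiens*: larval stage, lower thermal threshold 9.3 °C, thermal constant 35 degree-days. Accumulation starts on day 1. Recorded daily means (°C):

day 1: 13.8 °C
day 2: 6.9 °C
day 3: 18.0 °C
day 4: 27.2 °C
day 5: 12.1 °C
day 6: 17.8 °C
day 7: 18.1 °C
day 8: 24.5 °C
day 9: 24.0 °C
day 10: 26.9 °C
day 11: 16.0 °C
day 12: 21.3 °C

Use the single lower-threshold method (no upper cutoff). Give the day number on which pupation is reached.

day 6

Daily DD above 9.3 °C: 4.5, 0.0, 8.7, 17.9, 2.8, 8.5, 8.8, 15.2, 14.7, 17.6, 6.7, 12.0.
Cumulative: 4.5, 4.5, 13.2, 31.1, 33.9, 42.4, 51.2, 66.4, 81.1, 98.7, 105.4, 117.4.
The total first reaches 35 DD on day 6.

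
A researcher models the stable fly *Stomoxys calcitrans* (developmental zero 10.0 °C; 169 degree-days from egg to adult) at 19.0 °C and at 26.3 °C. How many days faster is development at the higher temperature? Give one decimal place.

At 19.0 °C: 169 / (19.0 − 10.0) = 169 / 9.0 = 18.778 d.
At 26.3 °C: 169 / (26.3 − 10.0) = 169 / 16.3 = 10.368 d.
Difference = |18.778 − 10.368| = 8.410 ≈ 8.4 days.

8.4 days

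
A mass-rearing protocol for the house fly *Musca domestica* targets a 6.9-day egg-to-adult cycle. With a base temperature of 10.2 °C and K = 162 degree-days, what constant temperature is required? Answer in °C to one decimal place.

33.7 °C

Required daily accumulation = 162 / 6.9 = 23.478 DD/day.
T = T_base + 23.478 = 10.2 + 23.478 = 33.678 ≈ 33.7 °C.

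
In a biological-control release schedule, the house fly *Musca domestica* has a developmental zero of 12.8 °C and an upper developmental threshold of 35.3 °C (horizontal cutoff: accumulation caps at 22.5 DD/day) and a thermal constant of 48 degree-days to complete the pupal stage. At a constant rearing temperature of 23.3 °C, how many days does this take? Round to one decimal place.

Daily accumulation = 23.3 − 12.8 = 10.5 DD/day.
Duration = 48 / 10.5 = 4.571 ≈ 4.6 days.

4.6 days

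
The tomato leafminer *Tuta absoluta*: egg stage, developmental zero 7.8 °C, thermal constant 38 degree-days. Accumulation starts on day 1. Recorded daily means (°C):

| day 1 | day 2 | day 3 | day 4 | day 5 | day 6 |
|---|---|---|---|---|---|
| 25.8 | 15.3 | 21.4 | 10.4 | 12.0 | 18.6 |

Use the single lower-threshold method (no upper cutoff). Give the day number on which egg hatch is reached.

day 3

Daily DD above 7.8 °C: 18.0, 7.5, 13.6, 2.6, 4.2, 10.8.
Cumulative: 18.0, 25.5, 39.1, 41.7, 45.9, 56.7.
The total first reaches 38 DD on day 3.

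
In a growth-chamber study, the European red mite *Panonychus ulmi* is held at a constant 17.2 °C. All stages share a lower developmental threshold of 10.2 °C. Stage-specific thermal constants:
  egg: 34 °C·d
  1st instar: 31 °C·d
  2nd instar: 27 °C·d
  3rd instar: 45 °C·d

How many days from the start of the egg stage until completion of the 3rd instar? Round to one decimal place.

19.6 days

Daily accumulation at 17.2 °C = 17.2 − 10.2 = 7.0 DD/day.
Total K = 34 + 31 + 27 + 45 = 137 DD.
Total duration = 137 / 7.0 = 19.571 ≈ 19.6 days.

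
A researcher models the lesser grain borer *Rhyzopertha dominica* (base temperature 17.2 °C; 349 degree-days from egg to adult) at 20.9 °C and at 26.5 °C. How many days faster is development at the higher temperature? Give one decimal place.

At 20.9 °C: 349 / (20.9 − 17.2) = 349 / 3.7 = 94.324 d.
At 26.5 °C: 349 / (26.5 − 17.2) = 349 / 9.3 = 37.527 d.
Difference = |94.324 − 37.527| = 56.797 ≈ 56.8 days.

56.8 days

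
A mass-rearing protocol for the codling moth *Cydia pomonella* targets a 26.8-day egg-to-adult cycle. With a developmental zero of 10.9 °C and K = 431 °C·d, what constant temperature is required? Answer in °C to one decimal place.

Required daily accumulation = 431 / 26.8 = 16.082 DD/day.
T = T_base + 16.082 = 10.9 + 16.082 = 26.982 ≈ 27.0 °C.

27.0 °C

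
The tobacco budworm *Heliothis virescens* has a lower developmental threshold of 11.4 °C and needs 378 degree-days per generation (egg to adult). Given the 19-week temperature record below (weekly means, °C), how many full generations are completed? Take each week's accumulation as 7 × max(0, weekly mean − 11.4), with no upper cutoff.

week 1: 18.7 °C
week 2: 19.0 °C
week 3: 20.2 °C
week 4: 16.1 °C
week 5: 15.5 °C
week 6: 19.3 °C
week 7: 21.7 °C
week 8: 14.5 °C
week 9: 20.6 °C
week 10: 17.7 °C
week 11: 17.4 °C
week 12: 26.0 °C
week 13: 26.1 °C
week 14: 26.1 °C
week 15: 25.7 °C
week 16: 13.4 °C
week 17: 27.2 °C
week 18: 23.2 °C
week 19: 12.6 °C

3 generations

Weekly DD (7 × max(0, T̄ − 11.4)): 51.1, 53.2, 61.6, 32.9, 28.7, 55.3, 72.1, 21.7, 64.4, 44.1, 42.0, 102.2, 102.9, 102.9, 100.1, 14.0, 110.6, 82.6, 8.4.
Season total = 1150.8 DD.
Complete generations = ⌊1150.8 / 378⌋ = 3.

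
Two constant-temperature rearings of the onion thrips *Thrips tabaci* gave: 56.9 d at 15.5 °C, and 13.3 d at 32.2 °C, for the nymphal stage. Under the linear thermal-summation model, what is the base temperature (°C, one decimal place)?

10.4 °C

Equal thermal constants: D₁(T₁ − T_b) = D₂(T₂ − T_b).
56.9·(15.5 − T_b) = 13.3·(32.2 − T_b)
T_b = (56.9·15.5 − 13.3·32.2) / (56.9 − 13.3) = 453.69 / 43.6 = 10.406 °C ≈ 10.4 °C.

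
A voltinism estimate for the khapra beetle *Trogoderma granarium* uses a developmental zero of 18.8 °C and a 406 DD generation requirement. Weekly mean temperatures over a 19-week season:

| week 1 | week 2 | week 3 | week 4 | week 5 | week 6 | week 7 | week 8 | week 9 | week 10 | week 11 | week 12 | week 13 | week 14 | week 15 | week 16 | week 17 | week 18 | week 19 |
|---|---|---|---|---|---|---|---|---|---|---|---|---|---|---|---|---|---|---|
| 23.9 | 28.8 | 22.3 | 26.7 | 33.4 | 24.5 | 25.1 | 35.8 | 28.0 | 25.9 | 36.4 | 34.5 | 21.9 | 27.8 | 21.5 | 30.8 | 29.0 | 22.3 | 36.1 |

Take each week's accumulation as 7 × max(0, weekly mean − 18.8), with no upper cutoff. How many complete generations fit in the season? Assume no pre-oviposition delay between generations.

3 generations

Weekly DD (7 × max(0, T̄ − 18.8)): 35.7, 70.0, 24.5, 55.3, 102.2, 39.9, 44.1, 119.0, 64.4, 49.7, 123.2, 109.9, 21.7, 63.0, 18.9, 84.0, 71.4, 24.5, 121.1.
Season total = 1242.5 DD.
Complete generations = ⌊1242.5 / 406⌋ = 3.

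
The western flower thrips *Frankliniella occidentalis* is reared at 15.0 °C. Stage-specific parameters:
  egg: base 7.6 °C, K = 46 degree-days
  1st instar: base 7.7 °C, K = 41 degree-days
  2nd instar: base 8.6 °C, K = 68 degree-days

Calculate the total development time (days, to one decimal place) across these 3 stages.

22.5 days

egg: 46 / (15.0 − 7.6) = 46 / 7.4 = 6.216 d.
1st instar: 41 / (15.0 − 7.7) = 41 / 7.3 = 5.616 d.
2nd instar: 68 / (15.0 − 8.6) = 68 / 6.4 = 10.625 d.
Sum = 22.458 ≈ 22.5 days.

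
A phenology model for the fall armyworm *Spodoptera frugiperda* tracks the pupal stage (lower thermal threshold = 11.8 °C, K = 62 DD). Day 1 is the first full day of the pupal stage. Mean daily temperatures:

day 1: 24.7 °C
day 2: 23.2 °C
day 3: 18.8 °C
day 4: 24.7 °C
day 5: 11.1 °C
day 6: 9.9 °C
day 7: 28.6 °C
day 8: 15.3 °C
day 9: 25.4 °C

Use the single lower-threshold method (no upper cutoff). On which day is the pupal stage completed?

day 8

Daily DD above 11.8 °C: 12.9, 11.4, 7.0, 12.9, 0.0, 0.0, 16.8, 3.5, 13.6.
Cumulative: 12.9, 24.3, 31.3, 44.2, 44.2, 44.2, 61.0, 64.5, 78.1.
The total first reaches 62 DD on day 8.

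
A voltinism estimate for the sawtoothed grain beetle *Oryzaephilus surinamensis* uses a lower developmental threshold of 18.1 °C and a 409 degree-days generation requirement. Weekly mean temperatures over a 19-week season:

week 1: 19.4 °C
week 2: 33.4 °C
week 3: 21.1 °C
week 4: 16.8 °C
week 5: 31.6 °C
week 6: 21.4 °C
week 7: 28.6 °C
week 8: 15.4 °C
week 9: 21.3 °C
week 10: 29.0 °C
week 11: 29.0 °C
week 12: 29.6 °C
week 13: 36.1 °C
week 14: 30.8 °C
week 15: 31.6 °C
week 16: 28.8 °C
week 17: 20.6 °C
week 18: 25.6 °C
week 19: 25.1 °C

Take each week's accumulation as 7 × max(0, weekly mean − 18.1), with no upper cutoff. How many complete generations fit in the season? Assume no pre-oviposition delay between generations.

Weekly DD (7 × max(0, T̄ − 18.1)): 9.1, 107.1, 21.0, 0.0, 94.5, 23.1, 73.5, 0.0, 22.4, 76.3, 76.3, 80.5, 126.0, 88.9, 94.5, 74.9, 17.5, 52.5, 49.0.
Season total = 1087.1 DD.
Complete generations = ⌊1087.1 / 409⌋ = 2.

2 generations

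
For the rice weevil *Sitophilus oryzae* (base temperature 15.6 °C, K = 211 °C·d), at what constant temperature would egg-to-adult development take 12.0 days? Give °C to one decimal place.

Required daily accumulation = 211 / 12.0 = 17.583 DD/day.
T = T_base + 17.583 = 15.6 + 17.583 = 33.183 ≈ 33.2 °C.

33.2 °C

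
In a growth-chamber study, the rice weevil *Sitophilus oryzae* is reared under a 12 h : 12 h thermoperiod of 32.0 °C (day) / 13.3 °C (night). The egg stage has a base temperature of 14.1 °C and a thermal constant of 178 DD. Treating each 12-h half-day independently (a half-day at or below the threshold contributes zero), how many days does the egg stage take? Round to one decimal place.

Day half: max(0, 32.0 − 14.1) × 0.5 = 17.9 × 0.5 = 8.95 DD.
Night half: max(0, 13.3 − 14.1) × 0.5 = 0.0 × 0.5 = 0.00 DD.
Per 24 h: 8.95 DD/day.
Duration = 178 / 8.95 = 19.888 ≈ 19.9 days.

19.9 days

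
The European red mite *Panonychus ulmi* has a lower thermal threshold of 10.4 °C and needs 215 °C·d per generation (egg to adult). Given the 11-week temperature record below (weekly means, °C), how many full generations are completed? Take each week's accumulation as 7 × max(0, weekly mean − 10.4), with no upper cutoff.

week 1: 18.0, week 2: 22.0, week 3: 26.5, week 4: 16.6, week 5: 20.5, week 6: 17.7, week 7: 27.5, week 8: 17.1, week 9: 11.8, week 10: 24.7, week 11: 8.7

Weekly DD (7 × max(0, T̄ − 10.4)): 53.2, 81.2, 112.7, 43.4, 70.7, 51.1, 119.7, 46.9, 9.8, 100.1, 0.0.
Season total = 688.8 DD.
Complete generations = ⌊688.8 / 215⌋ = 3.

3 generations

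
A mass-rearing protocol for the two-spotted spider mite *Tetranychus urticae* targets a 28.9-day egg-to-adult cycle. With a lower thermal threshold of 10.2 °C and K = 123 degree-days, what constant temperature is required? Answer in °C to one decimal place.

14.5 °C

Required daily accumulation = 123 / 28.9 = 4.256 DD/day.
T = T_base + 4.256 = 10.2 + 4.256 = 14.456 ≈ 14.5 °C.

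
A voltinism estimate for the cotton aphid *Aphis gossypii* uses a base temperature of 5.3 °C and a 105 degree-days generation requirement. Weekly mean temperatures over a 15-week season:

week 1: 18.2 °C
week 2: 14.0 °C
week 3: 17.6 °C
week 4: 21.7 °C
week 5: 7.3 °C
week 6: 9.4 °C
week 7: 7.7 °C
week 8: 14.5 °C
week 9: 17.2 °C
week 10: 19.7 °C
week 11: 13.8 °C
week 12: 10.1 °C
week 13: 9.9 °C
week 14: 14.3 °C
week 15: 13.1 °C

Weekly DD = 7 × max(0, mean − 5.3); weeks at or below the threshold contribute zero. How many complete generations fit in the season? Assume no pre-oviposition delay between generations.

Weekly DD (7 × max(0, T̄ − 5.3)): 90.3, 60.9, 86.1, 114.8, 14.0, 28.7, 16.8, 64.4, 83.3, 100.8, 59.5, 33.6, 32.2, 63.0, 54.6.
Season total = 903.0 DD.
Complete generations = ⌊903.0 / 105⌋ = 8.

8 generations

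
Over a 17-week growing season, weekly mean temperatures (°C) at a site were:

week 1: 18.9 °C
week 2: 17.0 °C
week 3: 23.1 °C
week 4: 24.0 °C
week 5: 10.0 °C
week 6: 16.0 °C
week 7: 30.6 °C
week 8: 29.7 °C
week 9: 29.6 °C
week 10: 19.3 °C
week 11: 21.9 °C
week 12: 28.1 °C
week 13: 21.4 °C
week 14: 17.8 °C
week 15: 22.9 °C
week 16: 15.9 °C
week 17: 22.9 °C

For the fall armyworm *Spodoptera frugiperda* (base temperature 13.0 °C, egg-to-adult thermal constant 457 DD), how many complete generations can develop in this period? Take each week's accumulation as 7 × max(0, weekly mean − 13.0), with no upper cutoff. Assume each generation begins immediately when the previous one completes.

2 generations

Weekly DD (7 × max(0, T̄ − 13.0)): 41.3, 28.0, 70.7, 77.0, 0.0, 21.0, 123.2, 116.9, 116.2, 44.1, 62.3, 105.7, 58.8, 33.6, 69.3, 20.3, 69.3.
Season total = 1057.7 DD.
Complete generations = ⌊1057.7 / 457⌋ = 2.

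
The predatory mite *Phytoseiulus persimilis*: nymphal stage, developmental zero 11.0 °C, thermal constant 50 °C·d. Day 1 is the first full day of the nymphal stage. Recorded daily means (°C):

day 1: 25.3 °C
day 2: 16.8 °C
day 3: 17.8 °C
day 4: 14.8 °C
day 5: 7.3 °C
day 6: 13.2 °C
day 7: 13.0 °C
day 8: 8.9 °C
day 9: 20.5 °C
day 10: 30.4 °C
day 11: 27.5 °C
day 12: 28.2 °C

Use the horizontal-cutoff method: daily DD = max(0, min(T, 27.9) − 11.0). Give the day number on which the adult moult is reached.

day 10

Daily DD above 11.0 °C (capped at 16.9): 14.3, 5.8, 6.8, 3.8, 0.0, 2.2, 2.0, 0.0, 9.5, 16.9, 16.5, 16.9.
Cumulative: 14.3, 20.1, 26.9, 30.7, 30.7, 32.9, 34.9, 34.9, 44.4, 61.3, 77.8, 94.7.
The total first reaches 50 DD on day 10.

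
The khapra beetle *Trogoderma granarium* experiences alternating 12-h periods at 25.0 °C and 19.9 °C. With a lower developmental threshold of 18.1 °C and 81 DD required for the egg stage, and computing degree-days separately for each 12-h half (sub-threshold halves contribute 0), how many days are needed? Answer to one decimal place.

Day half: max(0, 25.0 − 18.1) × 0.5 = 6.9 × 0.5 = 3.45 DD.
Night half: max(0, 19.9 − 18.1) × 0.5 = 1.8 × 0.5 = 0.90 DD.
Per 24 h: 4.35 DD/day.
Duration = 81 / 4.35 = 18.621 ≈ 18.6 days.

18.6 days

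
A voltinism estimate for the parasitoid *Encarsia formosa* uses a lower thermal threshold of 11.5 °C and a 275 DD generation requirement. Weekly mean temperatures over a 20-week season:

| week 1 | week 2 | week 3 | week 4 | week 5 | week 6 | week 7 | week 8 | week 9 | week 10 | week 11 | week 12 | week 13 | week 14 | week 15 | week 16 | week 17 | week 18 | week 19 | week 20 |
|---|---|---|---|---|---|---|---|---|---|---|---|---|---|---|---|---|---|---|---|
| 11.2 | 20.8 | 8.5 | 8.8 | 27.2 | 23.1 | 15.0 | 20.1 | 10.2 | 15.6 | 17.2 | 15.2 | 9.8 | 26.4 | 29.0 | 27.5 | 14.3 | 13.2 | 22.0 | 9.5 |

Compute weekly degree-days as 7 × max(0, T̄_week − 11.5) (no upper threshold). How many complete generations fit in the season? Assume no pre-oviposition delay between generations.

3 generations

Weekly DD (7 × max(0, T̄ − 11.5)): 0.0, 65.1, 0.0, 0.0, 109.9, 81.2, 24.5, 60.2, 0.0, 28.7, 39.9, 25.9, 0.0, 104.3, 122.5, 112.0, 19.6, 11.9, 73.5, 0.0.
Season total = 879.2 DD.
Complete generations = ⌊879.2 / 275⌋ = 3.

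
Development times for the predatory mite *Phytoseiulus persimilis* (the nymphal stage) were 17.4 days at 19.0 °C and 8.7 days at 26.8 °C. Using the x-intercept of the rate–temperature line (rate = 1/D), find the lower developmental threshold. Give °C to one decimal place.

Linear rate model ⇒ the product D·(T − T_b) is constant across temperatures.
17.4·(19.0 − T_b) = 8.7·(26.8 − T_b)
T_b = (17.4·19.0 − 8.7·26.8) / (17.4 − 8.7) = 97.44 / 8.7 = 11.200 °C ≈ 11.2 °C.

11.2 °C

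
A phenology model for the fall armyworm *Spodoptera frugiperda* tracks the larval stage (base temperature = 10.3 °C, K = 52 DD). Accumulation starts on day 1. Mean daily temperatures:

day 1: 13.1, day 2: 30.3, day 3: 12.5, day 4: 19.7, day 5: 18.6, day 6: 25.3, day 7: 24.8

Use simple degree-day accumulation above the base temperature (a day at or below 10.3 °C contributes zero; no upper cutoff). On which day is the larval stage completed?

Daily DD above 10.3 °C: 2.8, 20.0, 2.2, 9.4, 8.3, 15.0, 14.5.
Cumulative: 2.8, 22.8, 25.0, 34.4, 42.7, 57.7, 72.2.
The total first reaches 52 DD on day 6.

day 6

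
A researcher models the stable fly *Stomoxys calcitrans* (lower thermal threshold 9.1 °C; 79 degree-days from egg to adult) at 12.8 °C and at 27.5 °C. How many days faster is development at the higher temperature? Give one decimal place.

At 12.8 °C: 79 / (12.8 − 9.1) = 79 / 3.7 = 21.351 d.
At 27.5 °C: 79 / (27.5 − 9.1) = 79 / 18.4 = 4.293 d.
Difference = |21.351 − 4.293| = 17.058 ≈ 17.1 days.

17.1 days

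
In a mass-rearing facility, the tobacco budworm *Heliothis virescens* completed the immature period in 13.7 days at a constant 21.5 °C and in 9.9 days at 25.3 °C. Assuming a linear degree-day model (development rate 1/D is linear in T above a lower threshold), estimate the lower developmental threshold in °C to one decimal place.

Equal thermal constants: D₁(T₁ − T_b) = D₂(T₂ − T_b).
13.7·(21.5 − T_b) = 9.9·(25.3 − T_b)
T_b = (13.7·21.5 − 9.9·25.3) / (13.7 − 9.9) = 44.08 / 3.8 = 11.600 °C ≈ 11.6 °C.

11.6 °C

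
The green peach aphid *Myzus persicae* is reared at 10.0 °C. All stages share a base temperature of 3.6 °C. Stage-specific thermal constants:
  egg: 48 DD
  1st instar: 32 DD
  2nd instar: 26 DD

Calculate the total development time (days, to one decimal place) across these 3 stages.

16.6 days

Daily accumulation at 10.0 °C = 10.0 − 3.6 = 6.4 DD/day.
Total K = 48 + 32 + 26 = 106 DD.
Total duration = 106 / 6.4 = 16.562 ≈ 16.6 days.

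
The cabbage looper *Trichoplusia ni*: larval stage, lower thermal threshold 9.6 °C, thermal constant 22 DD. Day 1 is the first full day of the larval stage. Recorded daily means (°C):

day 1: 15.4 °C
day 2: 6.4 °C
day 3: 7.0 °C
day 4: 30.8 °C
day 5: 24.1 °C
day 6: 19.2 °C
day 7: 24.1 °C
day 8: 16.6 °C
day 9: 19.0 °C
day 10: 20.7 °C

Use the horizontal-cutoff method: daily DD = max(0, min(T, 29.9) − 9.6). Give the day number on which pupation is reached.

Daily DD above 9.6 °C (capped at 20.3): 5.8, 0.0, 0.0, 20.3, 14.5, 9.6, 14.5, 7.0, 9.4, 11.1.
Cumulative: 5.8, 5.8, 5.8, 26.1, 40.6, 50.2, 64.7, 71.7, 81.1, 92.2.
The total first reaches 22 DD on day 4.

day 4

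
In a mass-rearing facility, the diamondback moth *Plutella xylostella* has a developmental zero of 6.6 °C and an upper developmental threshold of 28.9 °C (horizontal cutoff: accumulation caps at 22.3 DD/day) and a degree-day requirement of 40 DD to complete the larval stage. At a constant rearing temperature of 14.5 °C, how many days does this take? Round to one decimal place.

Daily accumulation = 14.5 − 6.6 = 7.9 DD/day.
Duration = 40 / 7.9 = 5.063 ≈ 5.1 days.

5.1 days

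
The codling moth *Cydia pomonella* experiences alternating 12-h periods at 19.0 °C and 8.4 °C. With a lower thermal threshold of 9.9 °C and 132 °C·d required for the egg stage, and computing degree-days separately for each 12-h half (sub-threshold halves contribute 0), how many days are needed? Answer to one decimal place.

Day half: max(0, 19.0 − 9.9) × 0.5 = 9.1 × 0.5 = 4.55 DD.
Night half: max(0, 8.4 − 9.9) × 0.5 = 0.0 × 0.5 = 0.00 DD.
Per 24 h: 4.55 DD/day.
Duration = 132 / 4.55 = 29.011 ≈ 29.0 days.

29.0 days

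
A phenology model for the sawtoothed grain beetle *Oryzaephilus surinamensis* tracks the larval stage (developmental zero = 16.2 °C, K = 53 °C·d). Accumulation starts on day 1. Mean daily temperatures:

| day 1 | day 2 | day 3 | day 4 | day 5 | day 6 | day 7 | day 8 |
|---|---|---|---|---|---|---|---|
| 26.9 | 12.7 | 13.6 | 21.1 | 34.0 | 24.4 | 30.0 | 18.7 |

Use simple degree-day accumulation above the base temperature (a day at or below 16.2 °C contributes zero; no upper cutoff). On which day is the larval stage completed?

day 7

Daily DD above 16.2 °C: 10.7, 0.0, 0.0, 4.9, 17.8, 8.2, 13.8, 2.5.
Cumulative: 10.7, 10.7, 10.7, 15.6, 33.4, 41.6, 55.4, 57.9.
The total first reaches 53 DD on day 7.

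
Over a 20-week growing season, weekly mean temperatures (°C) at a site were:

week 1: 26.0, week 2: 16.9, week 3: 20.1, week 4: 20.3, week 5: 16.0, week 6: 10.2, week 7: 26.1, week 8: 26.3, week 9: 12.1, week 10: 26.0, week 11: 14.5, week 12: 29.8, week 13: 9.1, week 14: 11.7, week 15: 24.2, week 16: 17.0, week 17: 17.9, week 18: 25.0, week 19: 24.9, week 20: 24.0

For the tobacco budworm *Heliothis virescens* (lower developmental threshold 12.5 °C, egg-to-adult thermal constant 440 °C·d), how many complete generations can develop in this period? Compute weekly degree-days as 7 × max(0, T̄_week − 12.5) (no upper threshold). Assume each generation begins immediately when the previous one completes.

Weekly DD (7 × max(0, T̄ − 12.5)): 94.5, 30.8, 53.2, 54.6, 24.5, 0.0, 95.2, 96.6, 0.0, 94.5, 14.0, 121.1, 0.0, 0.0, 81.9, 31.5, 37.8, 87.5, 86.8, 80.5.
Season total = 1085.0 DD.
Complete generations = ⌊1085.0 / 440⌋ = 2.

2 generations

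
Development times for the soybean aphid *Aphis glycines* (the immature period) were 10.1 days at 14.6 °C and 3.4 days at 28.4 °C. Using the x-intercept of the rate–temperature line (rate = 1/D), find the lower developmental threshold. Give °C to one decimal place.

7.6 °C

Under the model K = D·(T − T_b), so D₁·(T₁ − T_b) = D₂·(T₂ − T_b).
10.1·(14.6 − T_b) = 3.4·(28.4 − T_b)
T_b = (10.1·14.6 − 3.4·28.4) / (10.1 − 3.4) = 50.90 / 6.7 = 7.597 °C ≈ 7.6 °C.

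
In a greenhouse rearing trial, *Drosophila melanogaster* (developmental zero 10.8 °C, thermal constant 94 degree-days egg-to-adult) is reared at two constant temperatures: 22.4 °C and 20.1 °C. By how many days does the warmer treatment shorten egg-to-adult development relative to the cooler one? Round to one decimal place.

2.0 days

At 22.4 °C: 94 / (22.4 − 10.8) = 94 / 11.6 = 8.103 d.
At 20.1 °C: 94 / (20.1 − 10.8) = 94 / 9.3 = 10.108 d.
Difference = |8.103 − 10.108| = 2.004 ≈ 2.0 days.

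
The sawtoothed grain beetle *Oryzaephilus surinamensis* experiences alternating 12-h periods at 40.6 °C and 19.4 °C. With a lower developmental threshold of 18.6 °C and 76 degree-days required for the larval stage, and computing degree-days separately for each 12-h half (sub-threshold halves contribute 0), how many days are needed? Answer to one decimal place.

6.7 days

Day half: max(0, 40.6 − 18.6) × 0.5 = 22.0 × 0.5 = 11.00 DD.
Night half: max(0, 19.4 − 18.6) × 0.5 = 0.8 × 0.5 = 0.40 DD.
Per 24 h: 11.40 DD/day.
Duration = 76 / 11.40 = 6.667 ≈ 6.7 days.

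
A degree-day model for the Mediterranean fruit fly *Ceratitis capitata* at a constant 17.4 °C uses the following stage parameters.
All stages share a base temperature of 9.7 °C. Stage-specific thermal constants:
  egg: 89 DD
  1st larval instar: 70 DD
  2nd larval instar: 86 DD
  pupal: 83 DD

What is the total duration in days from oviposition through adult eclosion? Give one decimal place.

42.6 days

Daily accumulation at 17.4 °C = 17.4 − 9.7 = 7.7 DD/day.
Total K = 89 + 70 + 86 + 83 = 328 DD.
Total duration = 328 / 7.7 = 42.597 ≈ 42.6 days.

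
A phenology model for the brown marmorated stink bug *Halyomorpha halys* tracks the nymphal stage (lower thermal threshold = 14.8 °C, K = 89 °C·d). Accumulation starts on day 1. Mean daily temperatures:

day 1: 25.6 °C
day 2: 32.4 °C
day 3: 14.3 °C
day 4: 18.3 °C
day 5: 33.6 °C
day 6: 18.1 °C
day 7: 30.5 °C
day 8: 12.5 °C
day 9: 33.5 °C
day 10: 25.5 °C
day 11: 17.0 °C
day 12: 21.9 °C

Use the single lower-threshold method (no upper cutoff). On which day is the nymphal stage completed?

day 10

Daily DD above 14.8 °C: 10.8, 17.6, 0.0, 3.5, 18.8, 3.3, 15.7, 0.0, 18.7, 10.7, 2.2, 7.1.
Cumulative: 10.8, 28.4, 28.4, 31.9, 50.7, 54.0, 69.7, 69.7, 88.4, 99.1, 101.3, 108.4.
The total first reaches 89 DD on day 10.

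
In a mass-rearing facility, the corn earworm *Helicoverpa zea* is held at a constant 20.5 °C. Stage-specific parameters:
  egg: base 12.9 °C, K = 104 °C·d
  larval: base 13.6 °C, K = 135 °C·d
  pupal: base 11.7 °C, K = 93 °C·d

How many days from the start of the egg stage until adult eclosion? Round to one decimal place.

43.8 days

egg: 104 / (20.5 − 12.9) = 104 / 7.6 = 13.684 d.
larval: 135 / (20.5 − 13.6) = 135 / 6.9 = 19.565 d.
pupal: 93 / (20.5 − 11.7) = 93 / 8.8 = 10.568 d.
Sum = 43.818 ≈ 43.8 days.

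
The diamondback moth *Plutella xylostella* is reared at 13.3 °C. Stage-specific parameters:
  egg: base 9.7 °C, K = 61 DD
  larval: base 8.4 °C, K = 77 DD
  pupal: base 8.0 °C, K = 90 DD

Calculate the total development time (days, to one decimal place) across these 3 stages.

49.6 days

egg: 61 / (13.3 − 9.7) = 61 / 3.6 = 16.944 d.
larval: 77 / (13.3 − 8.4) = 77 / 4.9 = 15.714 d.
pupal: 90 / (13.3 − 8.0) = 90 / 5.3 = 16.981 d.
Sum = 49.640 ≈ 49.6 days.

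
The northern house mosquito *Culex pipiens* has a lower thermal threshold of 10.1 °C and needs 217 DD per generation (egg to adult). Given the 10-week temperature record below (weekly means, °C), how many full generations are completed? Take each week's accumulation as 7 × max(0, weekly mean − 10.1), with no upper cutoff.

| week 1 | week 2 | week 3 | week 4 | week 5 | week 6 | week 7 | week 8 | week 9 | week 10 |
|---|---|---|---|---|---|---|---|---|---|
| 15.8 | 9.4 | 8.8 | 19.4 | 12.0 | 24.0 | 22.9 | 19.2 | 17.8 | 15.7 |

Weekly DD (7 × max(0, T̄ − 10.1)): 39.9, 0.0, 0.0, 65.1, 13.3, 97.3, 89.6, 63.7, 53.9, 39.2.
Season total = 462.0 DD.
Complete generations = ⌊462.0 / 217⌋ = 2.

2 generations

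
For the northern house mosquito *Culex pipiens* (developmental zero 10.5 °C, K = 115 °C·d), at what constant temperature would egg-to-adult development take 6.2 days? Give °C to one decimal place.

29.0 °C

Required daily accumulation = 115 / 6.2 = 18.548 DD/day.
T = T_base + 18.548 = 10.5 + 18.548 = 29.048 ≈ 29.0 °C.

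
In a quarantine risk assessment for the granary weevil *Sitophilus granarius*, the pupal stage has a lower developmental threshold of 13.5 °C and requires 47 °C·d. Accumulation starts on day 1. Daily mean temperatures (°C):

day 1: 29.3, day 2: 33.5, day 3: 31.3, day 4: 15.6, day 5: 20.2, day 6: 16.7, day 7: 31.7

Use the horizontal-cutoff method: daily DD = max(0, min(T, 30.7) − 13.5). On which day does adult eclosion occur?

day 3

Daily DD above 13.5 °C (capped at 17.2): 15.8, 17.2, 17.2, 2.1, 6.7, 3.2, 17.2.
Cumulative: 15.8, 33.0, 50.2, 52.3, 59.0, 62.2, 79.4.
The total first reaches 47 DD on day 3.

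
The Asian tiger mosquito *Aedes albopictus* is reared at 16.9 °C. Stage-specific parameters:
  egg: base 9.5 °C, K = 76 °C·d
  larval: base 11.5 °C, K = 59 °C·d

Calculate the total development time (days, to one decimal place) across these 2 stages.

egg: 76 / (16.9 − 9.5) = 76 / 7.4 = 10.270 d.
larval: 59 / (16.9 − 11.5) = 59 / 5.4 = 10.926 d.
Sum = 21.196 ≈ 21.2 days.

21.2 days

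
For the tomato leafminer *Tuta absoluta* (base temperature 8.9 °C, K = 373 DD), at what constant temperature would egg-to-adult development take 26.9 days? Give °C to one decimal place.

22.8 °C

Required daily accumulation = 373 / 26.9 = 13.866 DD/day.
T = T_base + 13.866 = 8.9 + 13.866 = 22.766 ≈ 22.8 °C.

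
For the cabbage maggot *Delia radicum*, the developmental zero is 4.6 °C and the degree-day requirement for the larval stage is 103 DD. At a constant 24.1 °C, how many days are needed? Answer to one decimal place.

5.3 days

Daily accumulation = 24.1 − 4.6 = 19.5 DD/day.
Duration = 103 / 19.5 = 5.282 ≈ 5.3 days.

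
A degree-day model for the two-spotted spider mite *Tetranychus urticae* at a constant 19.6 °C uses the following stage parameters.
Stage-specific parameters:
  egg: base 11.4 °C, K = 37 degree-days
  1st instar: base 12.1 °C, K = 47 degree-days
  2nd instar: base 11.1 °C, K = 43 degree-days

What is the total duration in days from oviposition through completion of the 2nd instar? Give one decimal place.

15.8 days

egg: 37 / (19.6 − 11.4) = 37 / 8.2 = 4.512 d.
1st instar: 47 / (19.6 − 12.1) = 47 / 7.5 = 6.267 d.
2nd instar: 43 / (19.6 − 11.1) = 43 / 8.5 = 5.059 d.
Sum = 15.838 ≈ 15.8 days.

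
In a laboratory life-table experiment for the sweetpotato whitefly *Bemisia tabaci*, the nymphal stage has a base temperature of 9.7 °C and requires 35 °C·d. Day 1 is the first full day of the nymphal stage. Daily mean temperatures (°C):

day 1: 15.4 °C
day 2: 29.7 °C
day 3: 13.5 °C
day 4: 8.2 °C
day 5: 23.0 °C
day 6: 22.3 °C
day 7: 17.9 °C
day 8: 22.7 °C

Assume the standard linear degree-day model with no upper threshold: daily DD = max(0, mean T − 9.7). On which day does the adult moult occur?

day 5

Daily DD above 9.7 °C: 5.7, 20.0, 3.8, 0.0, 13.3, 12.6, 8.2, 13.0.
Cumulative: 5.7, 25.7, 29.5, 29.5, 42.8, 55.4, 63.6, 76.6.
The total first reaches 35 DD on day 5.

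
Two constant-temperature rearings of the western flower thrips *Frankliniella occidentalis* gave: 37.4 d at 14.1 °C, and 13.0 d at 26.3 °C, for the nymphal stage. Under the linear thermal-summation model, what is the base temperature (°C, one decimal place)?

7.6 °C

Equal thermal constants: D₁(T₁ − T_b) = D₂(T₂ − T_b).
37.4·(14.1 − T_b) = 13.0·(26.3 − T_b)
T_b = (37.4·14.1 − 13.0·26.3) / (37.4 − 13.0) = 185.44 / 24.4 = 7.600 °C ≈ 7.6 °C.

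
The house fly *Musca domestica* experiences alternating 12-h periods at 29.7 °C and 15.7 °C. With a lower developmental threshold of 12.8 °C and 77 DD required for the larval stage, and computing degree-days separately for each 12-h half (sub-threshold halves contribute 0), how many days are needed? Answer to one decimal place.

7.8 days

Day half: max(0, 29.7 − 12.8) × 0.5 = 16.9 × 0.5 = 8.45 DD.
Night half: max(0, 15.7 − 12.8) × 0.5 = 2.9 × 0.5 = 1.45 DD.
Per 24 h: 9.90 DD/day.
Duration = 77 / 9.90 = 7.778 ≈ 7.8 days.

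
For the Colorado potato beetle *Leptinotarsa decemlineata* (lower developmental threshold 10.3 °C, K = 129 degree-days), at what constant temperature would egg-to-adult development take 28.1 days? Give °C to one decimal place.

14.9 °C

Required daily accumulation = 129 / 28.1 = 4.591 DD/day.
T = T_base + 4.591 = 10.3 + 4.591 = 14.891 ≈ 14.9 °C.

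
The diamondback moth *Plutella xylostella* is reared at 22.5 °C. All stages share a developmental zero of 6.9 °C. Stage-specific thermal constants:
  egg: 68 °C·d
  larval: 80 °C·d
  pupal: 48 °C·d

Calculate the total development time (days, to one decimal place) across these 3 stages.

12.6 days

Daily accumulation at 22.5 °C = 22.5 − 6.9 = 15.6 DD/day.
Total K = 68 + 80 + 48 = 196 DD.
Total duration = 196 / 15.6 = 12.564 ≈ 12.6 days.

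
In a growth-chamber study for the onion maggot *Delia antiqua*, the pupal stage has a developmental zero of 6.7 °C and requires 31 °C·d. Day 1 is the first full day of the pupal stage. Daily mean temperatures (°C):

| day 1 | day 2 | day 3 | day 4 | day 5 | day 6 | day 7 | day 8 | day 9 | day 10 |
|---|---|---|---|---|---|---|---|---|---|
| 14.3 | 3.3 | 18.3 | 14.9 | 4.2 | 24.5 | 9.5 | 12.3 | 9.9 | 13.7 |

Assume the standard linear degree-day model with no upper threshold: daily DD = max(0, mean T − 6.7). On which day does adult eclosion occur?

day 6

Daily DD above 6.7 °C: 7.6, 0.0, 11.6, 8.2, 0.0, 17.8, 2.8, 5.6, 3.2, 7.0.
Cumulative: 7.6, 7.6, 19.2, 27.4, 27.4, 45.2, 48.0, 53.6, 56.8, 63.8.
The total first reaches 31 DD on day 6.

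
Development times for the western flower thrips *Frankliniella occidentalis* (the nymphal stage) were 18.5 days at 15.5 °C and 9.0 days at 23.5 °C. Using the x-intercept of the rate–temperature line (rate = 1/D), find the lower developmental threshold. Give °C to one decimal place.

7.9 °C

Equal thermal constants: D₁(T₁ − T_b) = D₂(T₂ − T_b).
18.5·(15.5 − T_b) = 9.0·(23.5 − T_b)
T_b = (18.5·15.5 − 9.0·23.5) / (18.5 − 9.0) = 75.25 / 9.5 = 7.921 °C ≈ 7.9 °C.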